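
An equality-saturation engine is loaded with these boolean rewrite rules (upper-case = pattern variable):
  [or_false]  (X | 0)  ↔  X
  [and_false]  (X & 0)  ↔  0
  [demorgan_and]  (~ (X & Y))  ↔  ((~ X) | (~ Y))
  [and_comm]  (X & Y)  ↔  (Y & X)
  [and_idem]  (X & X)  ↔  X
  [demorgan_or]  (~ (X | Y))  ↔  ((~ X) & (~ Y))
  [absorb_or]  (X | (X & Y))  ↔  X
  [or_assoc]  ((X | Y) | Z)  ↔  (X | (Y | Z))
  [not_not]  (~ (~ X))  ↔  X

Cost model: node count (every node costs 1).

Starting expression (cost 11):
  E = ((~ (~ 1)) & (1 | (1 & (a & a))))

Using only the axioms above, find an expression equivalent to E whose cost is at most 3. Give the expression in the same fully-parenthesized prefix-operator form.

(1) (a & a)  =[and_idem →]=  a    ⊢ ((~ (~ 1)) & (1 | (1 & a)))
(2) (~ (~ 1))  =[not_not →]=  1    ⊢ (1 & (1 | (1 & a)))
(3) (1 | (1 & a))  =[absorb_or →]=  1    ⊢ cost 3, within 3

(1 & 1)   [cost 3]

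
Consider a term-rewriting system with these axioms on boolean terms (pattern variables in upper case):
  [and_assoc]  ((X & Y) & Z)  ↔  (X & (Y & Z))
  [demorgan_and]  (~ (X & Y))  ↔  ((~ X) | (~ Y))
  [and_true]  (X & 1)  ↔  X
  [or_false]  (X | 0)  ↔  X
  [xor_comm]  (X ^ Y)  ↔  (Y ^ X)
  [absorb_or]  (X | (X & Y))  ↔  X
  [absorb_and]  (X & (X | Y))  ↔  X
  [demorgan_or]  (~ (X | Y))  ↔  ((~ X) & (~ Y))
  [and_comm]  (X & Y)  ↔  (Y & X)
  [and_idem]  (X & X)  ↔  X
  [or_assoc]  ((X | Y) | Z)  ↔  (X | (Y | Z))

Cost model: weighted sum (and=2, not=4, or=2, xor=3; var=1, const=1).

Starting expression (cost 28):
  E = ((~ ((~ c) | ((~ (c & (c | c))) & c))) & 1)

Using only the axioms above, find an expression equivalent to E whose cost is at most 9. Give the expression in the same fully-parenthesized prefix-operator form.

(~ (~ c))   [cost 9]

1. [absorb_and →] (c & (c | c))  →  c;  E = ((~ ((~ c) | ((~ c) & c))) & 1)
2. [absorb_or →] ((~ c) | ((~ c) & c))  →  (~ c);  E = ((~ (~ c)) & 1)
3. [and_true →] ((~ (~ c)) & 1)  →  (~ (~ c));  cost 9 ≤ 9, done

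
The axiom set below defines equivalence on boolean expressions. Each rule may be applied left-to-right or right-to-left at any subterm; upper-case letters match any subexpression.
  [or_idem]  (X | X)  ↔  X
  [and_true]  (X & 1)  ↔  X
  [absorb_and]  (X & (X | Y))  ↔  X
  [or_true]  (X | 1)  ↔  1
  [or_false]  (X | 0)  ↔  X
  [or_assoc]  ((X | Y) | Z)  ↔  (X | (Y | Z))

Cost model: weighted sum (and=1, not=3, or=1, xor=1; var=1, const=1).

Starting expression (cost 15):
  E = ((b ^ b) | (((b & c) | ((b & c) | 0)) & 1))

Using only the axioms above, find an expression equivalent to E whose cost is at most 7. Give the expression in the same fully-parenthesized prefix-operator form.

(1) (((b & c) | ((b & c) | 0)) & 1)  =[and_true →]=  ((b & c) | ((b & c) | 0))    ⊢ ((b ^ b) | ((b & c) | ((b & c) | 0)))
(2) ((b & c) | 0)  =[or_false →]=  (b & c)    ⊢ ((b ^ b) | ((b & c) | (b & c)))
(3) ((b & c) | (b & c))  =[or_idem →]=  (b & c)    ⊢ cost 7, within 7

((b ^ b) | (b & c))   [cost 7]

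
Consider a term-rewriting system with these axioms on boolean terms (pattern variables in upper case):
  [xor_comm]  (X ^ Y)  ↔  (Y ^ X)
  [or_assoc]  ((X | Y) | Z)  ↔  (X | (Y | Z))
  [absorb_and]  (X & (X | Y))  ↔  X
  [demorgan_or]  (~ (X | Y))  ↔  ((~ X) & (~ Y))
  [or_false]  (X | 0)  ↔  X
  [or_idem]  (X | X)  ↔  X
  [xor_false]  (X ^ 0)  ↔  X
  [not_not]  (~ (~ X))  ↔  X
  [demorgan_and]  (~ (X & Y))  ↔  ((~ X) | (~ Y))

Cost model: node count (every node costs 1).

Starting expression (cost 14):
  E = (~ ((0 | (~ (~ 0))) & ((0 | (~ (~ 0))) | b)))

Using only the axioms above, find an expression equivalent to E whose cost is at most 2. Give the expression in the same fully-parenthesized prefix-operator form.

(1) ((0 | (~ (~ 0))) & ((0 | (~ (~ 0))) | b))  =[absorb_and →]=  (0 | (~ (~ 0)))    ⊢ (~ (0 | (~ (~ 0))))
(2) (~ (~ 0))  =[not_not →]=  0    ⊢ (~ (0 | 0))
(3) (0 | 0)  =[or_false →]=  0    ⊢ cost 2, within 2

(~ 0)   [cost 2]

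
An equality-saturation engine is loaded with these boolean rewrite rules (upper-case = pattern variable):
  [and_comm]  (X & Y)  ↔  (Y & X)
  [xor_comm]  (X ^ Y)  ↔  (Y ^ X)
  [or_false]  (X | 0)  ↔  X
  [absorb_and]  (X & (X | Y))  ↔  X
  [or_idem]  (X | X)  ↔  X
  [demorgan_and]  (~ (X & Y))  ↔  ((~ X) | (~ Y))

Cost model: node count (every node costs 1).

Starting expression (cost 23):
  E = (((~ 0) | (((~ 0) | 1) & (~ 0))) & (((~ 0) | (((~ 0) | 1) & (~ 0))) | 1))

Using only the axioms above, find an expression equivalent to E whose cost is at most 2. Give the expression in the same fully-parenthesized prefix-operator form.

(~ 0)   [cost 2]

(1) (((~ 0) | (((~ 0) | 1) & (~ 0))) & (((~ 0) | (((~ 0) | 1) & (~ 0))) | 1))  =[absorb_and →]=  ((~ 0) | (((~ 0) | 1) & (~ 0)))
(2) (((~ 0) | 1) & (~ 0))  =[and_comm →]=  ((~ 0) & ((~ 0) | 1))    ⊢ ((~ 0) | ((~ 0) & ((~ 0) | 1)))
(3) ((~ 0) & ((~ 0) | 1))  =[absorb_and →]=  (~ 0)    ⊢ ((~ 0) | (~ 0))
(4) ((~ 0) | (~ 0))  =[or_idem →]=  (~ 0)    ⊢ cost 2, within 2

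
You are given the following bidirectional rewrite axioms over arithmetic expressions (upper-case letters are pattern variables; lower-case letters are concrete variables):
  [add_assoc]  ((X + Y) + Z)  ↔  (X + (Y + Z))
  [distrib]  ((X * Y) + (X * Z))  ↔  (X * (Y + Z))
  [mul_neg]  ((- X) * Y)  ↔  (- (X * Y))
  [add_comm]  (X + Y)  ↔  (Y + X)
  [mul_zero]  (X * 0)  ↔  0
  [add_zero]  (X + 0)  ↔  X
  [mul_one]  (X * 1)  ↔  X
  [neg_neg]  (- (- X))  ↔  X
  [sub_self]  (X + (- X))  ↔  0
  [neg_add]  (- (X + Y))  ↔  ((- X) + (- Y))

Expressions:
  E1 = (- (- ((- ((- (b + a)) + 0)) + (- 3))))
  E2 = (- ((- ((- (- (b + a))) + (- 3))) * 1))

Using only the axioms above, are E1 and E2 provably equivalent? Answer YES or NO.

YES

1. [add_zero →] ((- (b + a)) + 0)  →  (- (b + a));  E1 = (- (- ((- (- (b + a))) + (- 3))))
2. [neg_neg →] (- (- (b + a)))  →  (b + a);  E1 = (- (- ((b + a) + (- 3))))
3. [mul_one ←] (- ((b + a) + (- 3)))  →  ((- ((b + a) + (- 3))) * 1);  E1 = (- ((- ((b + a) + (- 3))) * 1))
4. [neg_neg ←] (b + a)  →  (- (- (b + a)));  this is E2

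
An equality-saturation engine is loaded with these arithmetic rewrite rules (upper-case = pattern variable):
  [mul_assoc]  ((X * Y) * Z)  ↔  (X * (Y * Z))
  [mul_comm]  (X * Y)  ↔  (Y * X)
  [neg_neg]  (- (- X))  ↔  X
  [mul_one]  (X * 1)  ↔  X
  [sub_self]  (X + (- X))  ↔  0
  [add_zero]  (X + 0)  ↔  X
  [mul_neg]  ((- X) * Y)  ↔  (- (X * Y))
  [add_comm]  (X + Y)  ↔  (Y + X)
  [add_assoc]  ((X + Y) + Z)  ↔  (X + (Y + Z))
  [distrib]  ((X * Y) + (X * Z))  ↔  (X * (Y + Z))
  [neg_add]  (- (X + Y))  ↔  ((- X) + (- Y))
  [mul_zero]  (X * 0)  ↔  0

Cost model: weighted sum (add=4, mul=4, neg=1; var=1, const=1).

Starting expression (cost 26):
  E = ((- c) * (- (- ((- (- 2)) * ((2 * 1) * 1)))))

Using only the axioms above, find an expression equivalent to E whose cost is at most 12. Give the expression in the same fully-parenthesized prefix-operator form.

step 1: neg_neg (→) rewrites (- (- ((- (- 2)) * ((2 * 1) * 1)))) into ((- (- 2)) * ((2 * 1) * 1)), now ((- c) * ((- (- 2)) * ((2 * 1) * 1)))
step 2: mul_one (→) rewrites (2 * 1) into 2, now ((- c) * ((- (- 2)) * (2 * 1)))
step 3: mul_one (→) rewrites (2 * 1) into 2, now ((- c) * ((- (- 2)) * 2))
step 4: neg_neg (→) rewrites (- (- 2)) into 2, reaching cost 12 (bound 12)

((- c) * (2 * 2))   [cost 12]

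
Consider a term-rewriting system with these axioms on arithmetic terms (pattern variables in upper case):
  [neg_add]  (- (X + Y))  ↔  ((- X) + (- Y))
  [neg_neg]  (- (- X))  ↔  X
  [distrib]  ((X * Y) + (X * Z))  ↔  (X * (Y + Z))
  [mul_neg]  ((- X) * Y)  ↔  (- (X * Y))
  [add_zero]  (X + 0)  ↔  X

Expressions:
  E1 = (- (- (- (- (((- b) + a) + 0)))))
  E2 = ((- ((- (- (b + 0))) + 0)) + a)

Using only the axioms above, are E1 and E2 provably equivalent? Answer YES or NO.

step 1: neg_neg (→) rewrites (- (- (- (- (((- b) + a) + 0))))) into (- (- (((- b) + a) + 0)))
step 2: add_zero (→) rewrites (((- b) + a) + 0) into ((- b) + a), now (- (- ((- b) + a)))
step 3: neg_neg (→) rewrites (- (- ((- b) + a))) into ((- b) + a)
step 4: neg_neg (←) rewrites b into (- (- b)), now ((- (- (- b))) + a)
step 5: add_zero (←) rewrites b into (b + 0), now ((- (- (- (b + 0)))) + a)
step 6: add_zero (←) rewrites (- (- (b + 0))) into ((- (- (b + 0))) + 0), which is E2

YES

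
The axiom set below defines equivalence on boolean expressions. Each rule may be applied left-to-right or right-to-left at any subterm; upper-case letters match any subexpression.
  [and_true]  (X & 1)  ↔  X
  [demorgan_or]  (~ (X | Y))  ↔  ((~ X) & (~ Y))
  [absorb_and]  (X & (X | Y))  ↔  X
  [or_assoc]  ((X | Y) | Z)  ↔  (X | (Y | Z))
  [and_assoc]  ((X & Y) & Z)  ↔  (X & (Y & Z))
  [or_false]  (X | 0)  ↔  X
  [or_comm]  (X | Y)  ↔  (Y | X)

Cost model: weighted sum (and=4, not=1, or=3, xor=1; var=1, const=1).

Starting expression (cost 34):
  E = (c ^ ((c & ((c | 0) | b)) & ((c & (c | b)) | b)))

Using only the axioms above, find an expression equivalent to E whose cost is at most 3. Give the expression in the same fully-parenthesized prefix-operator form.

(c ^ c)   [cost 3]

1. [or_false →] (c | 0)  →  c;  E = (c ^ ((c & (c | b)) & ((c & (c | b)) | b)))
2. [absorb_and →] ((c & (c | b)) & ((c & (c | b)) | b))  →  (c & (c | b));  E = (c ^ (c & (c | b)))
3. [absorb_and →] (c & (c | b))  →  c;  cost 3 ≤ 3, done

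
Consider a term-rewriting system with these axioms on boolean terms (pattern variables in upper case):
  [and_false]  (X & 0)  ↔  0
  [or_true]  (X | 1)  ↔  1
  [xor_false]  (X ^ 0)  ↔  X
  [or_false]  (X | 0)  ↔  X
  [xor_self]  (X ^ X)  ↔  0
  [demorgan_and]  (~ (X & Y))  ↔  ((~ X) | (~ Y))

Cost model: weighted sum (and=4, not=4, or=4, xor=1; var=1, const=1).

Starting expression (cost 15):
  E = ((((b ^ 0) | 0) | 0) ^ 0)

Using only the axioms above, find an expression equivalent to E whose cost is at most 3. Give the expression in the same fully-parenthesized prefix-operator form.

(b ^ 0)   [cost 3]

step 1: or_false (→) rewrites ((b ^ 0) | 0) into (b ^ 0), now (((b ^ 0) | 0) ^ 0)
step 2: or_false (→) rewrites ((b ^ 0) | 0) into (b ^ 0), now ((b ^ 0) ^ 0)
step 3: xor_false (→) rewrites ((b ^ 0) ^ 0) into (b ^ 0), reaching cost 3 (bound 3)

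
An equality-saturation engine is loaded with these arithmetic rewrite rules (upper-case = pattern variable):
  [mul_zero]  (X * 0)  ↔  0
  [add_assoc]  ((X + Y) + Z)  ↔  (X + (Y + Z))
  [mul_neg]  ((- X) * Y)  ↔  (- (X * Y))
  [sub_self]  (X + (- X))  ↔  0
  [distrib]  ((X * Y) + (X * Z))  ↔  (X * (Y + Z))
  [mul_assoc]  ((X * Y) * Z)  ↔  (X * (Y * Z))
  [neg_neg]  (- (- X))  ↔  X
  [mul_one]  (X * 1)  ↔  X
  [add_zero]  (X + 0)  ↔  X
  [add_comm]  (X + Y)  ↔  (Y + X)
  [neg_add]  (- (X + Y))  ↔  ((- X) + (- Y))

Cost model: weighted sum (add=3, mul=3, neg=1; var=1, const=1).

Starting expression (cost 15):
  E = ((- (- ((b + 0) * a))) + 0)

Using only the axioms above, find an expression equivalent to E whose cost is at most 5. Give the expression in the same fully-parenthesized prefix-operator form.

(b * a)   [cost 5]

step 1: neg_neg (→) rewrites (- (- ((b + 0) * a))) into ((b + 0) * a), now (((b + 0) * a) + 0)
step 2: add_zero (→) rewrites (b + 0) into b, now ((b * a) + 0)
step 3: add_zero (→) rewrites ((b * a) + 0) into (b * a), reaching cost 5 (bound 5)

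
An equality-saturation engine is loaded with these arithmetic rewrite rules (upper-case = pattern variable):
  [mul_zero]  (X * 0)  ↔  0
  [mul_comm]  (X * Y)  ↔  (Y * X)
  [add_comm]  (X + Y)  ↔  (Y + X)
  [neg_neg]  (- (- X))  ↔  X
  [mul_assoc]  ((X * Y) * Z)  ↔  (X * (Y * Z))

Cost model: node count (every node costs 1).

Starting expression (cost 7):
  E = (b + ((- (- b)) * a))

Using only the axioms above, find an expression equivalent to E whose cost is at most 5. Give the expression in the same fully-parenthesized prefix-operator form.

(b + (b * a))   [cost 5]

(1) (- (- b))  =[neg_neg →]=  b    ⊢ cost 5, within 5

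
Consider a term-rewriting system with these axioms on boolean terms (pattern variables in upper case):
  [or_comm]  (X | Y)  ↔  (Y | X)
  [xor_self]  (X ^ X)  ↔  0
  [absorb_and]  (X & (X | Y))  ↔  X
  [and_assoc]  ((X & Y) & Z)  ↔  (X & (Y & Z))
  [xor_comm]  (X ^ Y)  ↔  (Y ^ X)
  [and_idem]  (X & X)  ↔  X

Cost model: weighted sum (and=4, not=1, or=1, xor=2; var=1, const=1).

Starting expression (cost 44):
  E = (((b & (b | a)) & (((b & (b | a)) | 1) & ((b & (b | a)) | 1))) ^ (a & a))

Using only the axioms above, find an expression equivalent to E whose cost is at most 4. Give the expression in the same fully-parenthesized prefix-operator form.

1. [and_idem →] (((b & (b | a)) | 1) & ((b & (b | a)) | 1))  →  ((b & (b | a)) | 1);  E = (((b & (b | a)) & ((b & (b | a)) | 1)) ^ (a & a))
2. [absorb_and →] ((b & (b | a)) & ((b & (b | a)) | 1))  →  (b & (b | a));  E = ((b & (b | a)) ^ (a & a))
3. [absorb_and →] (b & (b | a))  →  b;  E = (b ^ (a & a))
4. [and_idem →] (a & a)  →  a;  cost 4 ≤ 4, done

(b ^ a)   [cost 4]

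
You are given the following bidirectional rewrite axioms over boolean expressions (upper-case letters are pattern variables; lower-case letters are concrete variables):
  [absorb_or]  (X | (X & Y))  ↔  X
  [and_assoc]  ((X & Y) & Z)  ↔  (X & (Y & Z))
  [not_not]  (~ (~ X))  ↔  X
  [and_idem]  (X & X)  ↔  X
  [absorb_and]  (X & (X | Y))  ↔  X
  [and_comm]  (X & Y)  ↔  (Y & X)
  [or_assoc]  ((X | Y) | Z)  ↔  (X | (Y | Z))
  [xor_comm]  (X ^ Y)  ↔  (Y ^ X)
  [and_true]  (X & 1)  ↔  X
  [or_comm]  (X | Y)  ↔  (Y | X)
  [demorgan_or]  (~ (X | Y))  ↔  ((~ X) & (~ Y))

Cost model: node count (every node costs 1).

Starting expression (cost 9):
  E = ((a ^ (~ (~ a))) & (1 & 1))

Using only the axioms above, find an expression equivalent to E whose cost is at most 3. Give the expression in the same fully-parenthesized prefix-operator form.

(a ^ a)   [cost 3]

(1) (1 & 1)  =[and_idem →]=  1    ⊢ ((a ^ (~ (~ a))) & 1)
(2) (~ (~ a))  =[not_not →]=  a    ⊢ ((a ^ a) & 1)
(3) ((a ^ a) & 1)  =[and_true →]=  (a ^ a)    ⊢ cost 3, within 3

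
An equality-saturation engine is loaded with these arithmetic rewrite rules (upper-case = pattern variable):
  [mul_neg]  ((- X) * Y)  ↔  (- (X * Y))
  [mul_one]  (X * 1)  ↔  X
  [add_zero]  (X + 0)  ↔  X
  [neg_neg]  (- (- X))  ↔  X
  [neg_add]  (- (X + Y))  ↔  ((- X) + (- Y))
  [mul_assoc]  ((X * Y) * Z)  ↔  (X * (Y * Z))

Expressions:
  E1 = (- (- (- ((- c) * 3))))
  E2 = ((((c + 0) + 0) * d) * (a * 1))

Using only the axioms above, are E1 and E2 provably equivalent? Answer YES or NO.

Every axiom is a valid identity, so a rewrite proof would force E1 and E2 to agree under every assignment.
At a=0, c=1, d=0: E1 = 3 but E2 = 0; they differ, so no derivation exists.

NO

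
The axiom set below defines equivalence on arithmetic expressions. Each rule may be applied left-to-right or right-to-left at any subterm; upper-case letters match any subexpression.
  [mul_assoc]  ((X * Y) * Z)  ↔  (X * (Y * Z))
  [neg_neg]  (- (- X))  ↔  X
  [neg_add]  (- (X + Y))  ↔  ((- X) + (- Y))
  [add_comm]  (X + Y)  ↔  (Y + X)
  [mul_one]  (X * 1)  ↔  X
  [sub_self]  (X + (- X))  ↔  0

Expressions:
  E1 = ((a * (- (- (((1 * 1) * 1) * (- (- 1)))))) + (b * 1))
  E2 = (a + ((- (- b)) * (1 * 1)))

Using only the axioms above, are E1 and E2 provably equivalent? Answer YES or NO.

YES

step 1: neg_neg (→) rewrites (- (- (((1 * 1) * 1) * (- (- 1))))) into (((1 * 1) * 1) * (- (- 1))), now ((a * (((1 * 1) * 1) * (- (- 1)))) + (b * 1))
step 2: mul_one (→) rewrites ((1 * 1) * 1) into (1 * 1), now ((a * ((1 * 1) * (- (- 1)))) + (b * 1))
step 3: neg_neg (→) rewrites (- (- 1)) into 1, now ((a * ((1 * 1) * 1)) + (b * 1))
step 4: mul_one (→) rewrites (b * 1) into b, now ((a * ((1 * 1) * 1)) + b)
step 5: mul_one (→) rewrites ((1 * 1) * 1) into (1 * 1), now ((a * (1 * 1)) + b)
step 6: mul_one (→) rewrites (1 * 1) into 1, now ((a * 1) + b)
step 7: mul_one (→) rewrites (a * 1) into a, now (a + b)
step 8: neg_neg (←) rewrites b into (- (- b)), now (a + (- (- b)))
step 9: mul_one (←) rewrites (- (- b)) into ((- (- b)) * 1), now (a + ((- (- b)) * 1))
step 10: mul_one (←) rewrites 1 into (1 * 1), which is E2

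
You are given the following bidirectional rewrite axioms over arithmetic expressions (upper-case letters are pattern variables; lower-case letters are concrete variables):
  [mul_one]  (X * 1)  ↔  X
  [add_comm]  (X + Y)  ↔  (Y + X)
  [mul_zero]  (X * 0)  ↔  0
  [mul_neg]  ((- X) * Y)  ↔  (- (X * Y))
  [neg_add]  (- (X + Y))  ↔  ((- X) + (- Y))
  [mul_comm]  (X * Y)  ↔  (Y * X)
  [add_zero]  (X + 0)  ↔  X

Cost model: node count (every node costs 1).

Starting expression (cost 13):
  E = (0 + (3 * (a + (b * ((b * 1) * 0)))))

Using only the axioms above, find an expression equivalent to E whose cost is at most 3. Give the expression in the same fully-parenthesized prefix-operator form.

(3 * a)   [cost 3]

1. [mul_one →] (b * 1)  →  b;  E = (0 + (3 * (a + (b * (b * 0)))))
2. [mul_comm →] (b * (b * 0))  →  ((b * 0) * b);  E = (0 + (3 * (a + ((b * 0) * b))))
3. [mul_zero →] (b * 0)  →  0;  E = (0 + (3 * (a + (0 * b))))
4. [mul_comm →] (0 * b)  →  (b * 0);  E = (0 + (3 * (a + (b * 0))))
5. [mul_zero →] (b * 0)  →  0;  E = (0 + (3 * (a + 0)))
6. [add_comm →] (0 + (3 * (a + 0)))  →  ((3 * (a + 0)) + 0)
7. [add_zero →] (a + 0)  →  a;  E = ((3 * a) + 0)
8. [add_zero →] ((3 * a) + 0)  →  (3 * a);  cost 3 ≤ 3, done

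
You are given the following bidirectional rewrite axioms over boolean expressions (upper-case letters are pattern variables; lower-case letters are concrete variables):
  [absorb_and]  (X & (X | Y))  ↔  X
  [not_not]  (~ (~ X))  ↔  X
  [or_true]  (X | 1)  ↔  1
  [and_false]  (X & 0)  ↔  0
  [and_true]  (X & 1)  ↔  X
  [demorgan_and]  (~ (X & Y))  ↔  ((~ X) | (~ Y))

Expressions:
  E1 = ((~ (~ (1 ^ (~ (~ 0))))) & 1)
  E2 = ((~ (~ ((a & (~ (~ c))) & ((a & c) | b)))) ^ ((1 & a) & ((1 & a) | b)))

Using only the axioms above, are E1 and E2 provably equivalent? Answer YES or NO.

NO

All listed rules preserve value, hence provable equivalence implies equal values everywhere; look for a separating assignment.
a=0, b=0, c=0 gives E1 ↦ 1, E2 ↦ 0; values differ ⇒ not provably equivalent.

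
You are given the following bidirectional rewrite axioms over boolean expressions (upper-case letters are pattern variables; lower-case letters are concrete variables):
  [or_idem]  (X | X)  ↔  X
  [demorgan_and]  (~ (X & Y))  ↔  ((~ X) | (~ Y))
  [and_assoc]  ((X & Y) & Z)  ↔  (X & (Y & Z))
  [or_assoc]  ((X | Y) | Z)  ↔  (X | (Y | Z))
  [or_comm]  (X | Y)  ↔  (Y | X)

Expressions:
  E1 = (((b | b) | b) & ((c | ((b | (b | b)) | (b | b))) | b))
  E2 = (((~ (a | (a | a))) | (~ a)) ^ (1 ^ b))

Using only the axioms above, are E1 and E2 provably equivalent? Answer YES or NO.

All listed rules preserve value, hence provable equivalence implies equal values everywhere; look for a separating assignment.
a=1, b=0, c=0 gives E1 ↦ 0, E2 ↦ 1; values differ ⇒ not provably equivalent.

NO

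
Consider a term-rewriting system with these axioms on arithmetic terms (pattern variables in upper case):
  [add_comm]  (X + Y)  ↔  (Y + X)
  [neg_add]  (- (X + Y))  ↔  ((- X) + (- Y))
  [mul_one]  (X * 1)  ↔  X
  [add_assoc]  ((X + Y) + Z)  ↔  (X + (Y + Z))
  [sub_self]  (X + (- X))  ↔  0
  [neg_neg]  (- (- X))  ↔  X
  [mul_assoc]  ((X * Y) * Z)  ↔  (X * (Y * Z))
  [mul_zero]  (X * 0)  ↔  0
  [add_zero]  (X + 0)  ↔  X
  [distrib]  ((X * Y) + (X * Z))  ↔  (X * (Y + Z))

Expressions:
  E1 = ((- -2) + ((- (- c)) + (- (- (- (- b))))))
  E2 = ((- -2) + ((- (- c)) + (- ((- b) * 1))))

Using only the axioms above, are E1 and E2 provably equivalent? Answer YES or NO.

1. [neg_neg →] (- (- c))  →  c;  E1 = ((- -2) + (c + (- (- (- (- b))))))
2. [neg_neg →] (- (- (- (- b))))  →  (- (- b));  E1 = ((- -2) + (c + (- (- b))))
3. [neg_neg →] (- (- b))  →  b;  E1 = ((- -2) + (c + b))
4. [neg_neg ←] c  →  (- (- c));  E1 = ((- -2) + ((- (- c)) + b))
5. [neg_neg ←] b  →  (- (- b));  E1 = ((- -2) + ((- (- c)) + (- (- b))))
6. [mul_one ←] (- b)  →  ((- b) * 1);  this is E2

YES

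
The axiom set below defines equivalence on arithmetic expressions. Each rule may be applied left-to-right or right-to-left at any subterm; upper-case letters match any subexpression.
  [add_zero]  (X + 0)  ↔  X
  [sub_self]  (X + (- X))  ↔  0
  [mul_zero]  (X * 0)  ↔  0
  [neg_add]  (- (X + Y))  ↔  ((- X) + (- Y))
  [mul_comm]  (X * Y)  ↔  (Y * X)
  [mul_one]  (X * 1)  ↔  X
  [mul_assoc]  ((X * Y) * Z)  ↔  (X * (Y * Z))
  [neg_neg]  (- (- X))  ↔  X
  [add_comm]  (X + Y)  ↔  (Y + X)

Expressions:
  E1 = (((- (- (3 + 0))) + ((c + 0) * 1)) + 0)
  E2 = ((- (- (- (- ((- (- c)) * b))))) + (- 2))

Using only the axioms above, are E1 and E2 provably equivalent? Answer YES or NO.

NO

Every axiom is a valid identity, so a rewrite proof would force E1 and E2 to agree under every assignment.
At b=0, c=0: E1 = 3 but E2 = -2; they differ, so no derivation exists.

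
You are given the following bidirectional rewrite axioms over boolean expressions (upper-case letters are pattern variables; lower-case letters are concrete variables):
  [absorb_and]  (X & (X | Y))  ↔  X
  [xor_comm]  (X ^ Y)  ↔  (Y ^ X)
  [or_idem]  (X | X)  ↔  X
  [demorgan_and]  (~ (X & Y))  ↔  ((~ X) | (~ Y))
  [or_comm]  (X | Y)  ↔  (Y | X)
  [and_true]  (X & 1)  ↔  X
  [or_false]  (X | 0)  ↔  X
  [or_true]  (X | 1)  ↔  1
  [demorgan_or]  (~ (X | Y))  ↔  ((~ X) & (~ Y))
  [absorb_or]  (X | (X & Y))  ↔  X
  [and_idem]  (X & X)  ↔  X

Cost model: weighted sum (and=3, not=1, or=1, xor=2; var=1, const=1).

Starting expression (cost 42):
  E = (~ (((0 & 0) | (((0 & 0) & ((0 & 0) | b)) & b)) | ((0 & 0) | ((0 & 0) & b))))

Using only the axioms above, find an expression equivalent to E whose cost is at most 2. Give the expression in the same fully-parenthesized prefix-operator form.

1. [absorb_and →] ((0 & 0) & ((0 & 0) | b))  →  (0 & 0);  E = (~ (((0 & 0) | ((0 & 0) & b)) | ((0 & 0) | ((0 & 0) & b))))
2. [or_idem →] (((0 & 0) | ((0 & 0) & b)) | ((0 & 0) | ((0 & 0) & b)))  →  ((0 & 0) | ((0 & 0) & b));  E = (~ ((0 & 0) | ((0 & 0) & b)))
3. [absorb_or →] ((0 & 0) | ((0 & 0) & b))  →  (0 & 0);  E = (~ (0 & 0))
4. [and_idem →] (0 & 0)  →  0;  cost 2 ≤ 2, done

(~ 0)   [cost 2]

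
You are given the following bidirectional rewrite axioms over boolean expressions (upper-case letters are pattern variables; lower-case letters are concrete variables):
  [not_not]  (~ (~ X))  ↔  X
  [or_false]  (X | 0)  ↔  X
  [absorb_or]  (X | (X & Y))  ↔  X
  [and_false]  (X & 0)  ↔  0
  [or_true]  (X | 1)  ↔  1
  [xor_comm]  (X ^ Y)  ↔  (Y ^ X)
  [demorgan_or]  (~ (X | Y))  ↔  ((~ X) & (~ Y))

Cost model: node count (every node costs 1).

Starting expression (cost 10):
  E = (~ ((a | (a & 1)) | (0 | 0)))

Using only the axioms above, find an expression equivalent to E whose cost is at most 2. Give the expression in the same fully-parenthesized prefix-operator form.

step 1: absorb_or (→) rewrites (a | (a & 1)) into a, now (~ (a | (0 | 0)))
step 2: or_false (→) rewrites (0 | 0) into 0, now (~ (a | 0))
step 3: or_false (→) rewrites (a | 0) into a, reaching cost 2 (bound 2)

(~ a)   [cost 2]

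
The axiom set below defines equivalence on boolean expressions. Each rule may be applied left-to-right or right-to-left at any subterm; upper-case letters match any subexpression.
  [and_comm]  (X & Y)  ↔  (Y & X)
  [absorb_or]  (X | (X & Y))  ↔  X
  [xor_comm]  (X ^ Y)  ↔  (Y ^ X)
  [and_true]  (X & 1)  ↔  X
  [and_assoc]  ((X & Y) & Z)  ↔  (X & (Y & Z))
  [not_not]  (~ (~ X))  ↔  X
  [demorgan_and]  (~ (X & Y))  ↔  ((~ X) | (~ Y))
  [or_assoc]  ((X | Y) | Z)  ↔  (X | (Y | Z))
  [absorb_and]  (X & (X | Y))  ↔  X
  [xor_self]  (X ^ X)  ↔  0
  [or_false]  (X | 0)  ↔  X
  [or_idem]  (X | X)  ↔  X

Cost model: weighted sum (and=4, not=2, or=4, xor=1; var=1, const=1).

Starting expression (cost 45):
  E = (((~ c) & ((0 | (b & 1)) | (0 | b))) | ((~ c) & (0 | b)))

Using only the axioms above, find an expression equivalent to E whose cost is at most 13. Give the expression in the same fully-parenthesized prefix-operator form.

1. [and_true →] (b & 1)  →  b;  E = (((~ c) & ((0 | b) | (0 | b))) | ((~ c) & (0 | b)))
2. [or_idem →] ((0 | b) | (0 | b))  →  (0 | b);  E = (((~ c) & (0 | b)) | ((~ c) & (0 | b)))
3. [or_idem →] (((~ c) & (0 | b)) | ((~ c) & (0 | b)))  →  ((~ c) & (0 | b));  cost 13 ≤ 13, done

((~ c) & (0 | b))   [cost 13]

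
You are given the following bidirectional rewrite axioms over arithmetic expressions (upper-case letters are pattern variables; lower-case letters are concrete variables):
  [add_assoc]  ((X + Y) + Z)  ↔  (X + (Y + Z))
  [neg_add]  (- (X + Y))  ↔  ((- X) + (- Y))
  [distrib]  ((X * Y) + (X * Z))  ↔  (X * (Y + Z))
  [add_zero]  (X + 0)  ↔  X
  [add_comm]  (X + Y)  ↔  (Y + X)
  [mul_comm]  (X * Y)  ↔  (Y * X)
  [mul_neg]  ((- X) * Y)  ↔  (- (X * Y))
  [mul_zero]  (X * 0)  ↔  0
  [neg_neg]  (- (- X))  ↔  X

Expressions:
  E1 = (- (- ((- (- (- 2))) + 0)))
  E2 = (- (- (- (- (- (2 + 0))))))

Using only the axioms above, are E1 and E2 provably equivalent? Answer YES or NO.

YES

1. [neg_neg →] (- (- 2))  →  2;  E1 = (- (- ((- 2) + 0)))
2. [add_zero →] ((- 2) + 0)  →  (- 2);  E1 = (- (- (- 2)))
3. [neg_neg ←] (- 2)  →  (- (- (- 2)));  E1 = (- (- (- (- (- 2)))))
4. [add_zero ←] 2  →  (2 + 0);  this is E2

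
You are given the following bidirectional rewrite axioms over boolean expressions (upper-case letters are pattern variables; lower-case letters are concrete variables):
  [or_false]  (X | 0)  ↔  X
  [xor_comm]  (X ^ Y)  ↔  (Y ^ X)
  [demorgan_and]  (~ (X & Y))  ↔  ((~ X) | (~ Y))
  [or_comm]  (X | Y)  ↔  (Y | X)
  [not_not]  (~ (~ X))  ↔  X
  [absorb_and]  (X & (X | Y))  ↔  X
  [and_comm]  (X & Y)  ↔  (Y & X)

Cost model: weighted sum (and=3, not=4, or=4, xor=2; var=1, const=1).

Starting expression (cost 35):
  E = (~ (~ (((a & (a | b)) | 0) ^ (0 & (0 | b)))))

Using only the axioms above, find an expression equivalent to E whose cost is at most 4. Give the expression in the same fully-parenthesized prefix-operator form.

(1) (~ (~ (((a & (a | b)) | 0) ^ (0 & (0 | b)))))  =[not_not →]=  (((a & (a | b)) | 0) ^ (0 & (0 | b)))
(2) (a & (a | b))  =[absorb_and →]=  a    ⊢ ((a | 0) ^ (0 & (0 | b)))
(3) (a | 0)  =[or_false →]=  a    ⊢ (a ^ (0 & (0 | b)))
(4) (0 & (0 | b))  =[absorb_and →]=  0    ⊢ cost 4, within 4

(a ^ 0)   [cost 4]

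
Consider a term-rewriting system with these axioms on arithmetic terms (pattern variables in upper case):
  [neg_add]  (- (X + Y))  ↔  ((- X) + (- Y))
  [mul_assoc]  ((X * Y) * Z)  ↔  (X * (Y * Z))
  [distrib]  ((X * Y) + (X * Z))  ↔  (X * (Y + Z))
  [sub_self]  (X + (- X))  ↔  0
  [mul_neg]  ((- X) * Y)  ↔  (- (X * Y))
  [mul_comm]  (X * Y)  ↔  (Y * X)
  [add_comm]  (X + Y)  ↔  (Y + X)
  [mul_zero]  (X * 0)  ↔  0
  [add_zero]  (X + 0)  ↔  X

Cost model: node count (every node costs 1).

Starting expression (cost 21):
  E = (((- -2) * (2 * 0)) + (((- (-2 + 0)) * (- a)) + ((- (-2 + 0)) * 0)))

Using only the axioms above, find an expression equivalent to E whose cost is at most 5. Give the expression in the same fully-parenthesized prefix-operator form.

((- -2) * (- a))   [cost 5]

(1) (((- (-2 + 0)) * (- a)) + ((- (-2 + 0)) * 0))  =[distrib →]=  ((- (-2 + 0)) * ((- a) + 0))    ⊢ (((- -2) * (2 * 0)) + ((- (-2 + 0)) * ((- a) + 0)))
(2) (2 * 0)  =[mul_zero →]=  0    ⊢ (((- -2) * 0) + ((- (-2 + 0)) * ((- a) + 0)))
(3) ((- a) + 0)  =[add_zero →]=  (- a)    ⊢ (((- -2) * 0) + ((- (-2 + 0)) * (- a)))
(4) (-2 + 0)  =[add_zero →]=  -2    ⊢ (((- -2) * 0) + ((- -2) * (- a)))
(5) (((- -2) * 0) + ((- -2) * (- a)))  =[distrib →]=  ((- -2) * (0 + (- a)))
(6) (0 + (- a))  =[add_comm →]=  ((- a) + 0)    ⊢ ((- -2) * ((- a) + 0))
(7) ((- a) + 0)  =[add_zero →]=  (- a)    ⊢ cost 5, within 5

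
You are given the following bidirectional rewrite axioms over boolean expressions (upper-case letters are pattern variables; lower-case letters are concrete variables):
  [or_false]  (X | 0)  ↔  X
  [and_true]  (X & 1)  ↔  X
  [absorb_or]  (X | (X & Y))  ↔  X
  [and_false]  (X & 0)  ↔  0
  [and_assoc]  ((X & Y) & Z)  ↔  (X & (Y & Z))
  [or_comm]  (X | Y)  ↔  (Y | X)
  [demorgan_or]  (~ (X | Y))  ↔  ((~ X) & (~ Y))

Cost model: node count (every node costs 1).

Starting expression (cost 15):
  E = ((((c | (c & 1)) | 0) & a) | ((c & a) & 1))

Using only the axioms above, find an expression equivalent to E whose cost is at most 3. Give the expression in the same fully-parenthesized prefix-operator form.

step 1: absorb_or (→) rewrites (c | (c & 1)) into c, now (((c | 0) & a) | ((c & a) & 1))
step 2: or_false (→) rewrites (c | 0) into c, now ((c & a) | ((c & a) & 1))
step 3: absorb_or (→) rewrites ((c & a) | ((c & a) & 1)) into (c & a), reaching cost 3 (bound 3)

(c & a)   [cost 3]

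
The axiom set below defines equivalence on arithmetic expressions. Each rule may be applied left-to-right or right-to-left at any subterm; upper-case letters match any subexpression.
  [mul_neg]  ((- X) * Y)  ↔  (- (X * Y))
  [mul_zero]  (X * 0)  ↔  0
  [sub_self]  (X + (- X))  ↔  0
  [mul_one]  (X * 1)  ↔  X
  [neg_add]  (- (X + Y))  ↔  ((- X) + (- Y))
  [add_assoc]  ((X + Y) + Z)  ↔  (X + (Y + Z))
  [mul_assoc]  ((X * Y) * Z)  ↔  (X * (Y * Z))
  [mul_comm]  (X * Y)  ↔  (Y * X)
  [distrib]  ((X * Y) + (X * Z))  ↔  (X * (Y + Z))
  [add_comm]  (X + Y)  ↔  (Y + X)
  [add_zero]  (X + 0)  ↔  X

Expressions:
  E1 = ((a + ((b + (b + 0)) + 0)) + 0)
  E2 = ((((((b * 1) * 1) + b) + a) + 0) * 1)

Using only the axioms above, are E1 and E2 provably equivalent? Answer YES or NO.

YES

(1) (b + 0)  =[add_zero →]=  b    ⊢ ((a + ((b + b) + 0)) + 0)
(2) ((b + b) + 0)  =[add_zero →]=  (b + b)    ⊢ ((a + (b + b)) + 0)
(3) ((a + (b + b)) + 0)  =[add_zero →]=  (a + (b + b))
(4) (a + (b + b))  =[add_comm →]=  ((b + b) + a)
(5) b  =[mul_one ←]=  (b * 1)    ⊢ (((b * 1) + b) + a)
(6) (((b * 1) + b) + a)  =[mul_one ←]=  ((((b * 1) + b) + a) * 1)
(7) (b * 1)  =[mul_one ←]=  ((b * 1) * 1)    ⊢ (((((b * 1) * 1) + b) + a) * 1)
(8) ((((b * 1) * 1) + b) + a)  =[add_zero ←]=  (((((b * 1) * 1) + b) + a) + 0)    ⊢ E2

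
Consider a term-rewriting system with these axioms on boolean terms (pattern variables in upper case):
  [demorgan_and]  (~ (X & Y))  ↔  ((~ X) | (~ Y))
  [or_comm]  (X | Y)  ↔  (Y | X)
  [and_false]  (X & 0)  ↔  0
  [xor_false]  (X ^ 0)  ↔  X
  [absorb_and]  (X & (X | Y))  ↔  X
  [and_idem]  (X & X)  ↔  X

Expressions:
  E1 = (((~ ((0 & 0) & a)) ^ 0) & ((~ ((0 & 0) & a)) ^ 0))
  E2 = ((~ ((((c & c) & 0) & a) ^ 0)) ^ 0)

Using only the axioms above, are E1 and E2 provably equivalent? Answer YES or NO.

(1) (((~ ((0 & 0) & a)) ^ 0) & ((~ ((0 & 0) & a)) ^ 0))  =[and_idem →]=  ((~ ((0 & 0) & a)) ^ 0)
(2) (0 & 0)  =[and_idem →]=  0    ⊢ ((~ (0 & a)) ^ 0)
(3) ((~ (0 & a)) ^ 0)  =[xor_false →]=  (~ (0 & a))
(4) (0 & a)  =[xor_false ←]=  ((0 & a) ^ 0)    ⊢ (~ ((0 & a) ^ 0))
(5) 0  =[and_false ←]=  (c & 0)    ⊢ (~ (((c & 0) & a) ^ 0))
(6) (~ (((c & 0) & a) ^ 0))  =[xor_false ←]=  ((~ (((c & 0) & a) ^ 0)) ^ 0)
(7) c  =[and_idem ←]=  (c & c)    ⊢ E2

YES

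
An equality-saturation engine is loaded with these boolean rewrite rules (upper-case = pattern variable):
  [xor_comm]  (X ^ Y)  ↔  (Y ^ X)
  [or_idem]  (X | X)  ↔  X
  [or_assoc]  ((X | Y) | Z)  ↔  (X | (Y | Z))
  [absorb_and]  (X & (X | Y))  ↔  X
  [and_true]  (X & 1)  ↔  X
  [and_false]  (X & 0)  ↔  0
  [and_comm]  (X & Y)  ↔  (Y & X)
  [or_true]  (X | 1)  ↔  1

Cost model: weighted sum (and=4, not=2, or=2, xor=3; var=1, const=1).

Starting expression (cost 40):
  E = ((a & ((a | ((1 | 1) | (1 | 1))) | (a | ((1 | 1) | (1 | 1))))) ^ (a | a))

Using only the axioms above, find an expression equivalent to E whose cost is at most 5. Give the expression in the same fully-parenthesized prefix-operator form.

step 1: or_idem (→) rewrites ((a | ((1 | 1) | (1 | 1))) | (a | ((1 | 1) | (1 | 1)))) into (a | ((1 | 1) | (1 | 1))), now ((a & (a | ((1 | 1) | (1 | 1)))) ^ (a | a))
step 2: or_idem (→) rewrites ((1 | 1) | (1 | 1)) into (1 | 1), now ((a & (a | (1 | 1))) ^ (a | a))
step 3: or_idem (→) rewrites (1 | 1) into 1, now ((a & (a | 1)) ^ (a | a))
step 4: absorb_and (→) rewrites (a & (a | 1)) into a, now (a ^ (a | a))
step 5: or_idem (→) rewrites (a | a) into a, reaching cost 5 (bound 5)

(a ^ a)   [cost 5]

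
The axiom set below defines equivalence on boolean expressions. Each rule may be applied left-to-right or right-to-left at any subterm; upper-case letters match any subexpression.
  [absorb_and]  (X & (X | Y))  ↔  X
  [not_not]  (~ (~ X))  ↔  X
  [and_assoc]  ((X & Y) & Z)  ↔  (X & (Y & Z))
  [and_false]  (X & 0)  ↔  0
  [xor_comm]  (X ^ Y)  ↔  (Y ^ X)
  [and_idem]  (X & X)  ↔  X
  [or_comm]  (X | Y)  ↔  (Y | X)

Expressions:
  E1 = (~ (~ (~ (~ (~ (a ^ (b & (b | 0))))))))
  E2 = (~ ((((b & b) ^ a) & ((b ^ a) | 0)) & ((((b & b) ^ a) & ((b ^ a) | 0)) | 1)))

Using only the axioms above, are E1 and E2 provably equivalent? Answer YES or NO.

YES

step 1: not_not (→) rewrites (~ (~ (a ^ (b & (b | 0))))) into (a ^ (b & (b | 0))), now (~ (~ (~ (a ^ (b & (b | 0))))))
step 2: not_not (→) rewrites (~ (~ (a ^ (b & (b | 0))))) into (a ^ (b & (b | 0))), now (~ (a ^ (b & (b | 0))))
step 3: absorb_and (→) rewrites (b & (b | 0)) into b, now (~ (a ^ b))
step 4: xor_comm (→) rewrites (a ^ b) into (b ^ a), now (~ (b ^ a))
step 5: absorb_and (←) rewrites (b ^ a) into ((b ^ a) & ((b ^ a) | 0)), now (~ ((b ^ a) & ((b ^ a) | 0)))
step 6: and_idem (←) rewrites b into (b & b), now (~ (((b & b) ^ a) & ((b ^ a) | 0)))
step 7: absorb_and (←) rewrites (((b & b) ^ a) & ((b ^ a) | 0)) into ((((b & b) ^ a) & ((b ^ a) | 0)) & ((((b & b) ^ a) & ((b ^ a) | 0)) | 1)), which is E2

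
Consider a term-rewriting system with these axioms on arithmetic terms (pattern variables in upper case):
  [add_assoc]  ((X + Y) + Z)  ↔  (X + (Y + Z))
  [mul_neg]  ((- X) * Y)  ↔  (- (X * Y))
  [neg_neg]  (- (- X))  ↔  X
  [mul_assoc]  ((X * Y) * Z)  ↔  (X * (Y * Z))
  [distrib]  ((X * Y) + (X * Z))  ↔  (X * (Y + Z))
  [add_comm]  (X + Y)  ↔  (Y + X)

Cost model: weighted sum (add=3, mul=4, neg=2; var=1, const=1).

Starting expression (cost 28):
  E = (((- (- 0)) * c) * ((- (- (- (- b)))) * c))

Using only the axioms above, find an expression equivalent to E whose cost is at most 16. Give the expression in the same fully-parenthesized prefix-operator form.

((0 * c) * (b * c))   [cost 16]

step 1: neg_neg (→) rewrites (- (- 0)) into 0, now ((0 * c) * ((- (- (- (- b)))) * c))
step 2: neg_neg (→) rewrites (- (- b)) into b, now ((0 * c) * ((- (- b)) * c))
step 3: neg_neg (→) rewrites (- (- b)) into b, reaching cost 16 (bound 16)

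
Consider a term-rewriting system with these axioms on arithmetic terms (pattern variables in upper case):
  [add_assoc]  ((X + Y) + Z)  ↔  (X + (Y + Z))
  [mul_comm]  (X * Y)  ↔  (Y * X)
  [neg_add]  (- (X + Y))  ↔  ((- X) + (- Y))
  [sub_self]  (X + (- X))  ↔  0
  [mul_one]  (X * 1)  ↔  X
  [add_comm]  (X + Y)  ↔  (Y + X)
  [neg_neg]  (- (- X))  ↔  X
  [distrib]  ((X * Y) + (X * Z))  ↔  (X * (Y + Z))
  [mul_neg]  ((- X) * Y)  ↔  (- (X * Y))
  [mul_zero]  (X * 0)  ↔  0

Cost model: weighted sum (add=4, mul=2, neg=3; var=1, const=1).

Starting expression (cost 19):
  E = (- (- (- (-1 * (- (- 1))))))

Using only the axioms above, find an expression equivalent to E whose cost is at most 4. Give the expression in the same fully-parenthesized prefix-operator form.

1. [neg_neg →] (- (- 1))  →  1;  E = (- (- (- (-1 * 1))))
2. [mul_one →] (-1 * 1)  →  -1;  E = (- (- (- -1)))
3. [neg_neg →] (- (- (- -1)))  →  (- -1);  cost 4 ≤ 4, done

(- -1)   [cost 4]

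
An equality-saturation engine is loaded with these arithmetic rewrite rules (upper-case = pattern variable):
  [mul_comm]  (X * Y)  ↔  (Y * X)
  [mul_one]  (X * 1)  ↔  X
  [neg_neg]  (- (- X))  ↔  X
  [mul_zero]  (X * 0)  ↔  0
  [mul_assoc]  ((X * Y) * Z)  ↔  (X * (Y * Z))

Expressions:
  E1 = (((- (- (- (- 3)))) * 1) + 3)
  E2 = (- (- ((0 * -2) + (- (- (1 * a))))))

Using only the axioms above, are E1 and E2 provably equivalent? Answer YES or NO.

The axioms are sound identities: if E1 ↔* E2 then E1 and E2 evaluate identically under any assignment.
Under a=0: E1 evaluates to 6, E2 to 0. Distinct ⇒ no rewrite sequence connects them.

NO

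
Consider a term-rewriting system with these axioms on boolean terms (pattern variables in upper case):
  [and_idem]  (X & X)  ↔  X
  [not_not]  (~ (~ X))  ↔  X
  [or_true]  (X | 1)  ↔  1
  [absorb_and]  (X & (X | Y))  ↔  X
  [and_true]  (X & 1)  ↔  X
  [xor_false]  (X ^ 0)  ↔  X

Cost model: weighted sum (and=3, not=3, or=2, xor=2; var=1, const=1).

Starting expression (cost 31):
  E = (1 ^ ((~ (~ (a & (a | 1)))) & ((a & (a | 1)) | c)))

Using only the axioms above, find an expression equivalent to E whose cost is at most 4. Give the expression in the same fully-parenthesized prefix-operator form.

(1 ^ a)   [cost 4]

1. [not_not →] (~ (~ (a & (a | 1))))  →  (a & (a | 1));  E = (1 ^ ((a & (a | 1)) & ((a & (a | 1)) | c)))
2. [absorb_and →] ((a & (a | 1)) & ((a & (a | 1)) | c))  →  (a & (a | 1));  E = (1 ^ (a & (a | 1)))
3. [absorb_and →] (a & (a | 1))  →  a;  cost 4 ≤ 4, done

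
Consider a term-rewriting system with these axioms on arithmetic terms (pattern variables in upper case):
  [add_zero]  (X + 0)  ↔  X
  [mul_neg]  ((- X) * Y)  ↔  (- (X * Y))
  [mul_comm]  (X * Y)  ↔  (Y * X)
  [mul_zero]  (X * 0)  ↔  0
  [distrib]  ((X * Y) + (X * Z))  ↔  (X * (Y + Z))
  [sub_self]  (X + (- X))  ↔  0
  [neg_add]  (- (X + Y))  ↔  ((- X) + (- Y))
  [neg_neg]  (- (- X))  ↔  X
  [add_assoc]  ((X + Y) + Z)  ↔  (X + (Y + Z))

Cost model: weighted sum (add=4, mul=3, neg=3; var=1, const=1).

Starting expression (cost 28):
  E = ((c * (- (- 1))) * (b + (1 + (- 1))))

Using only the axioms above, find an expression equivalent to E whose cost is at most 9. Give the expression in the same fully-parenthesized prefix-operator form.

1. [neg_neg →] (- (- 1))  →  1;  E = ((c * 1) * (b + (1 + (- 1))))
2. [sub_self →] (1 + (- 1))  →  0;  E = ((c * 1) * (b + 0))
3. [add_zero →] (b + 0)  →  b;  cost 9 ≤ 9, done

((c * 1) * b)   [cost 9]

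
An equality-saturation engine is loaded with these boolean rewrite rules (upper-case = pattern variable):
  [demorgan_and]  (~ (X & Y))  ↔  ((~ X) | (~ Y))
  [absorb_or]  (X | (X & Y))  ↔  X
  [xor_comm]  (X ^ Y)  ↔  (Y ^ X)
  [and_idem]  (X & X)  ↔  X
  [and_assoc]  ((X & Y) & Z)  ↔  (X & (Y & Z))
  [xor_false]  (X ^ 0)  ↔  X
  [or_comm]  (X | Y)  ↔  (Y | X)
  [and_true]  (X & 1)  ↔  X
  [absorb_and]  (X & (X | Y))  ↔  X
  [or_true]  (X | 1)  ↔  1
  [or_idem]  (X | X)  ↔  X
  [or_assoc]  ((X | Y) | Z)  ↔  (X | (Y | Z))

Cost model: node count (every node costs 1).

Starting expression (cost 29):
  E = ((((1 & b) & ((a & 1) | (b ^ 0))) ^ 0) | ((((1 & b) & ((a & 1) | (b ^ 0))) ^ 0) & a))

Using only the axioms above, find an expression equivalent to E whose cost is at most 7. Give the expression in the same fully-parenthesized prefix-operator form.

((1 & b) & (a | b))   [cost 7]

step 1: absorb_or (→) rewrites ((((1 & b) & ((a & 1) | (b ^ 0))) ^ 0) | ((((1 & b) & ((a & 1) | (b ^ 0))) ^ 0) & a)) into (((1 & b) & ((a & 1) | (b ^ 0))) ^ 0)
step 2: and_true (→) rewrites (a & 1) into a, now (((1 & b) & (a | (b ^ 0))) ^ 0)
step 3: xor_false (→) rewrites (b ^ 0) into b, now (((1 & b) & (a | b)) ^ 0)
step 4: xor_false (→) rewrites (((1 & b) & (a | b)) ^ 0) into ((1 & b) & (a | b)), reaching cost 7 (bound 7)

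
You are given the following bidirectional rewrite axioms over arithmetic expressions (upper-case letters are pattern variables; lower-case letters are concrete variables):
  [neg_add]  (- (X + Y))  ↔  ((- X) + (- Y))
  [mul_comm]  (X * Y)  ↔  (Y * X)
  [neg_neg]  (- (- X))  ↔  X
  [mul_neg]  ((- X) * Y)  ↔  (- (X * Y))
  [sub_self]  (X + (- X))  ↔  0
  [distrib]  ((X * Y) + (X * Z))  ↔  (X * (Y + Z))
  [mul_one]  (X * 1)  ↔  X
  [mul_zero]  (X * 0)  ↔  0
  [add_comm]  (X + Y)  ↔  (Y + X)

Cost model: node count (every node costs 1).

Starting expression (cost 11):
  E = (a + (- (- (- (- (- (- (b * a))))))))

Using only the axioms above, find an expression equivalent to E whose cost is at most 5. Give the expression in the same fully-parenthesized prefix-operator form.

step 1: neg_neg (→) rewrites (- (- (- (- (- (- (b * a))))))) into (- (- (- (- (b * a))))), now (a + (- (- (- (- (b * a))))))
step 2: neg_neg (→) rewrites (- (- (- (- (b * a))))) into (- (- (b * a))), now (a + (- (- (b * a))))
step 3: neg_neg (→) rewrites (- (- (b * a))) into (b * a), reaching cost 5 (bound 5)

(a + (b * a))   [cost 5]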